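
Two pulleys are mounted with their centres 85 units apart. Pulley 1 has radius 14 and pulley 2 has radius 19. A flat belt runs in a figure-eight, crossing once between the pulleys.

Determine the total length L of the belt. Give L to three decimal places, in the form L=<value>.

L=286.653

crossed belt: β = asin((r1+r2)/C) = asin(33/85) = 22.8447°
wrap1 = wrap2 = π + 2β = 225.6895°
tangent length = C·cosβ = 78.3326
L = (r1+r2)·wrap + 2·C·cosβ = 33·3.9390 + 2·78.3326 = 286.6531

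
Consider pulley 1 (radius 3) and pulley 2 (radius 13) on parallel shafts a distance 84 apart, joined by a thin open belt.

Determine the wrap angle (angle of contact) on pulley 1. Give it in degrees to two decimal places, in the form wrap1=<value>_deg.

wrap1=166.33_deg

open belt: β = asin((r2−r1)/C) = asin(10/84) = 6.8371°
wrap1 = π − 2β = 166.3257°
wrap2 = π + 2β = 193.6743°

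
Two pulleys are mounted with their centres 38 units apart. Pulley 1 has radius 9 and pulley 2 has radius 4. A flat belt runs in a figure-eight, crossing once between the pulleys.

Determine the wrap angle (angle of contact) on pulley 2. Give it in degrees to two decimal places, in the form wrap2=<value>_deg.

wrap2=220.01_deg

crossed belt: β = asin((r1+r2)/C) = asin(13/38) = 20.0052°
wrap1 = wrap2 = π + 2β = 220.0104°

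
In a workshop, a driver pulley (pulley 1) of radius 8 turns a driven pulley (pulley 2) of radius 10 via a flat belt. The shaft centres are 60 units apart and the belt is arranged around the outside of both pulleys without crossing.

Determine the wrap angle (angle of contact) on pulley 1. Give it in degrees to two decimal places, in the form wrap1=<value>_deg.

wrap1=176.18_deg

open belt: β = asin((r2−r1)/C) = asin(2/60) = 1.9102°
wrap1 = π − 2β = 176.1796°
wrap2 = π + 2β = 183.8204°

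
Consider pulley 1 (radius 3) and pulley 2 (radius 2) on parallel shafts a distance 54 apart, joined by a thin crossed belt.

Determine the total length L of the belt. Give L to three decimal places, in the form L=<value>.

L=124.171

crossed belt: β = asin((r1+r2)/C) = asin(5/54) = 5.3128°
wrap1 = wrap2 = π + 2β = 190.6255°
tangent length = C·cosβ = 53.7680
L = (r1+r2)·wrap + 2·C·cosβ = 5·3.3270 + 2·53.7680 = 124.1713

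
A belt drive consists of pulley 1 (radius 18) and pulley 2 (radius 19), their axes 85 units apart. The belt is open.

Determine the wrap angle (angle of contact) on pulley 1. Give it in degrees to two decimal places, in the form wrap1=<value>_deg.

open belt: β = asin((r2−r1)/C) = asin(1/85) = 0.6741°
wrap1 = π − 2β = 178.6518°
wrap2 = π + 2β = 181.3482°

wrap1=178.65_deg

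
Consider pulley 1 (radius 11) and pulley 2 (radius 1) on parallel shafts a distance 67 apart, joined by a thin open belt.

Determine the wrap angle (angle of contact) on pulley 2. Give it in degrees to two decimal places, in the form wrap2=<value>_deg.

open belt: β = asin((r2−r1)/C) = asin(-10/67) = -8.5837°
wrap1 = π − 2β = 197.1674°
wrap2 = π + 2β = 162.8326°

wrap2=162.83_deg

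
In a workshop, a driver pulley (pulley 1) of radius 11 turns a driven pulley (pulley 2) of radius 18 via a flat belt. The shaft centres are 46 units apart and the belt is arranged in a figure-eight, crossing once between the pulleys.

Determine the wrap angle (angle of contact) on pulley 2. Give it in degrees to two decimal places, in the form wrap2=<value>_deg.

wrap2=258.16_deg

crossed belt: β = asin((r1+r2)/C) = asin(29/46) = 39.0822°
wrap1 = wrap2 = π + 2β = 258.1644°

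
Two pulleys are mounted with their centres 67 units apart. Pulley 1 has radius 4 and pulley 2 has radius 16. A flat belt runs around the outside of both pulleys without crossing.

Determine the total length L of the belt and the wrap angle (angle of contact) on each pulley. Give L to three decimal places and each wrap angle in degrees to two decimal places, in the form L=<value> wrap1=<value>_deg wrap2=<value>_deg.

L=198.987 wrap1=159.36_deg wrap2=200.64_deg

open belt: β = asin((r2−r1)/C) = asin(12/67) = 10.3176°
wrap1 = π − 2β = 159.3648°
wrap2 = π + 2β = 200.6352°
tangent length = C·cosβ = 65.9166
L = r1·wrap1 + r2·wrap2 + 2·C·cosβ = 4·2.7814 + 16·3.5017 + 2·65.9166 = 198.9869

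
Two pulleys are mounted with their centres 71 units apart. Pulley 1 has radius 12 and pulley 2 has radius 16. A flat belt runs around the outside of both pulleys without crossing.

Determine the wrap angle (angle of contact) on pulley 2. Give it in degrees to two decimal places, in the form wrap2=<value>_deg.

open belt: β = asin((r2−r1)/C) = asin(4/71) = 3.2296°
wrap1 = π − 2β = 173.5407°
wrap2 = π + 2β = 186.4593°

wrap2=186.46_deg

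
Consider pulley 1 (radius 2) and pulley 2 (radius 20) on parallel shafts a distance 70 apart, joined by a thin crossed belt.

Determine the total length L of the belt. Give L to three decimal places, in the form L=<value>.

L=216.088

crossed belt: β = asin((r1+r2)/C) = asin(22/70) = 18.3177°
wrap1 = wrap2 = π + 2β = 216.6354°
tangent length = C·cosβ = 66.4530
L = (r1+r2)·wrap + 2·C·cosβ = 22·3.7810 + 2·66.4530 = 216.0880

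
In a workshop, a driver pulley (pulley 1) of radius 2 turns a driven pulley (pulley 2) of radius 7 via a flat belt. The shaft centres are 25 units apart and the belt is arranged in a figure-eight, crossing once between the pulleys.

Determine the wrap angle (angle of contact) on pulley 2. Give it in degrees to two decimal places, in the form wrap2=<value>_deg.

wrap2=222.20_deg

crossed belt: β = asin((r1+r2)/C) = asin(9/25) = 21.1002°
wrap1 = wrap2 = π + 2β = 222.2004°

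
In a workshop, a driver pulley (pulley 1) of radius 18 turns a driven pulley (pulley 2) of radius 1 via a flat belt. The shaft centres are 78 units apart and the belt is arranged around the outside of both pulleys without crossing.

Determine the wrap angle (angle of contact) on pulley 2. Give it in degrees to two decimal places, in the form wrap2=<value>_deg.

wrap2=154.82_deg

open belt: β = asin((r2−r1)/C) = asin(-17/78) = -12.5886°
wrap1 = π − 2β = 205.1772°
wrap2 = π + 2β = 154.8228°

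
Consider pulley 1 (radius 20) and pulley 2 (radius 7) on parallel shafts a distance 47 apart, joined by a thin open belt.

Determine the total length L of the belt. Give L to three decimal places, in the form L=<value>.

open belt: β = asin((r2−r1)/C) = asin(-13/47) = -16.0571°
wrap1 = π − 2β = 212.1143°
wrap2 = π + 2β = 147.8857°
tangent length = C·cosβ = 45.1664
L = r1·wrap1 + r2·wrap2 + 2·C·cosβ = 20·3.7021 + 7·2.5811 + 2·45.1664 = 182.4422

L=182.442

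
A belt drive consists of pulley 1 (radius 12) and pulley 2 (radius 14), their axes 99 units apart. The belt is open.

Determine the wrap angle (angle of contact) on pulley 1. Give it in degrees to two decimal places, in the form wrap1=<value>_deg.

open belt: β = asin((r2−r1)/C) = asin(2/99) = 1.1576°
wrap1 = π − 2β = 177.6849°
wrap2 = π + 2β = 182.3151°

wrap1=177.68_deg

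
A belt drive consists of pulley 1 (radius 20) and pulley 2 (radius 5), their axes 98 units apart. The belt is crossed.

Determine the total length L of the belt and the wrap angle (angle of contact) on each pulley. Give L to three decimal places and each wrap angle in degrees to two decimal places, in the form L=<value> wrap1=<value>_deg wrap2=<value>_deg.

crossed belt: β = asin((r1+r2)/C) = asin(25/98) = 14.7796°
wrap1 = wrap2 = π + 2β = 209.5593°
tangent length = C·cosβ = 94.7576
L = (r1+r2)·wrap + 2·C·cosβ = 25·3.6575 + 2·94.7576 = 280.9526

L=280.953 wrap1=209.56_deg wrap2=209.56_deg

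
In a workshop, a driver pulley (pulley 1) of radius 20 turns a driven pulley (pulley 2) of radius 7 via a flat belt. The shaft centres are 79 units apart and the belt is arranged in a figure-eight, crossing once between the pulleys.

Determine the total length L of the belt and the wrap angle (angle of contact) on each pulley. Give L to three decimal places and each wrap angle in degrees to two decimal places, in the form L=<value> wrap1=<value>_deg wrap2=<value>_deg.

crossed belt: β = asin((r1+r2)/C) = asin(27/79) = 19.9849°
wrap1 = wrap2 = π + 2β = 219.9698°
tangent length = C·cosβ = 74.2428
L = (r1+r2)·wrap + 2·C·cosβ = 27·3.8392 + 2·74.2428 = 252.1440

L=252.144 wrap1=219.97_deg wrap2=219.97_deg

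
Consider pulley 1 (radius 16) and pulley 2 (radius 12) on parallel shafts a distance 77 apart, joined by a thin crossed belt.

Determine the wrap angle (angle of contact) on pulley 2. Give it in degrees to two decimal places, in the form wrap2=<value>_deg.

crossed belt: β = asin((r1+r2)/C) = asin(28/77) = 21.3237°
wrap1 = wrap2 = π + 2β = 222.6474°

wrap2=222.65_deg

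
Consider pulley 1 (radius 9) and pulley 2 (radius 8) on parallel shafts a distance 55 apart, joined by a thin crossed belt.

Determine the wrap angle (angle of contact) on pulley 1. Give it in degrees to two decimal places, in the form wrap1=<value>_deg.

crossed belt: β = asin((r1+r2)/C) = asin(17/55) = 18.0045°
wrap1 = wrap2 = π + 2β = 216.0089°

wrap1=216.01_deg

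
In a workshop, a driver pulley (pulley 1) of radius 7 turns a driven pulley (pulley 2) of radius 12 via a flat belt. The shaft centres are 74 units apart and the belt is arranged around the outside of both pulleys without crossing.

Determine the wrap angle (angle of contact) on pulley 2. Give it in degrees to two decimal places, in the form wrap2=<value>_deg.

open belt: β = asin((r2−r1)/C) = asin(5/74) = 3.8743°
wrap1 = π − 2β = 172.2514°
wrap2 = π + 2β = 187.7486°

wrap2=187.75_deg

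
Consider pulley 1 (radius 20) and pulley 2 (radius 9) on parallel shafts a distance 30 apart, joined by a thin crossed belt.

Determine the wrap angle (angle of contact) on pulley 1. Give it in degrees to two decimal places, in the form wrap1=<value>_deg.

wrap1=330.33_deg

crossed belt: β = asin((r1+r2)/C) = asin(29/30) = 75.1649°
wrap1 = wrap2 = π + 2β = 330.3298°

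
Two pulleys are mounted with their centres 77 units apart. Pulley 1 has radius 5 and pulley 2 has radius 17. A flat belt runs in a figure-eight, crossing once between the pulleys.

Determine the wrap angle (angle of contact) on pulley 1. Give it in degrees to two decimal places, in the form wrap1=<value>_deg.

crossed belt: β = asin((r1+r2)/C) = asin(22/77) = 16.6015°
wrap1 = wrap2 = π + 2β = 213.2031°

wrap1=213.20_deg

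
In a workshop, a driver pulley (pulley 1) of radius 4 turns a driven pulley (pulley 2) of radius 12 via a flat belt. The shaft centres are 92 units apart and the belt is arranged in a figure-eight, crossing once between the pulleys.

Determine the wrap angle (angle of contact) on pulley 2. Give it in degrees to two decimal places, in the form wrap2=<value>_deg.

crossed belt: β = asin((r1+r2)/C) = asin(16/92) = 10.0154°
wrap1 = wrap2 = π + 2β = 200.0308°

wrap2=200.03_deg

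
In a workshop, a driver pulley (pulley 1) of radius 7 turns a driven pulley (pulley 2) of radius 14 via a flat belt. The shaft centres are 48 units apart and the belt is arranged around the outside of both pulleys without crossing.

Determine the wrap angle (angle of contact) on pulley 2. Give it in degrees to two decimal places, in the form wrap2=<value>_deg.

open belt: β = asin((r2−r1)/C) = asin(7/48) = 8.3855°
wrap1 = π − 2β = 163.2289°
wrap2 = π + 2β = 196.7711°

wrap2=196.77_deg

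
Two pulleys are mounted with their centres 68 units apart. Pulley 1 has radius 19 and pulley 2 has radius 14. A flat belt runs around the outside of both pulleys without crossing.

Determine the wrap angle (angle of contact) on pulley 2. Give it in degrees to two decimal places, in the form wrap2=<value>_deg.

wrap2=171.57_deg

open belt: β = asin((r2−r1)/C) = asin(-5/68) = -4.2167°
wrap1 = π − 2β = 188.4335°
wrap2 = π + 2β = 171.5665°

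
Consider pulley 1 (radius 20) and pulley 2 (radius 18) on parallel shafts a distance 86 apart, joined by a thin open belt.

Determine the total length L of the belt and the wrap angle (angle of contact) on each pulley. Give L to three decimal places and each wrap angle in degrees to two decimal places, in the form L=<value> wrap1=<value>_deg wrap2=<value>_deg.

open belt: β = asin((r2−r1)/C) = asin(-2/86) = -1.3326°
wrap1 = π − 2β = 182.6652°
wrap2 = π + 2β = 177.3348°
tangent length = C·cosβ = 85.9767
L = r1·wrap1 + r2·wrap2 + 2·C·cosβ = 20·3.1881 + 18·3.0951 + 2·85.9767 = 291.4270

L=291.427 wrap1=182.67_deg wrap2=177.33_deg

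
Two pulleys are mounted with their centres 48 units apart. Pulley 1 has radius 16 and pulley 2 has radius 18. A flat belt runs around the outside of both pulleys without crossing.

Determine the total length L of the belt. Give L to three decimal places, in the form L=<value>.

L=202.897

open belt: β = asin((r2−r1)/C) = asin(2/48) = 2.3880°
wrap1 = π − 2β = 175.2240°
wrap2 = π + 2β = 184.7760°
tangent length = C·cosβ = 47.9583
L = r1·wrap1 + r2·wrap2 + 2·C·cosβ = 16·3.0582 + 18·3.2250 + 2·47.9583 = 202.8975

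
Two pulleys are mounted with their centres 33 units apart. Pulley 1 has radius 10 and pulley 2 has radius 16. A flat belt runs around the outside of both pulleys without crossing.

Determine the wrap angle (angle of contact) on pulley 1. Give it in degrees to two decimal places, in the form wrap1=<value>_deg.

open belt: β = asin((r2−r1)/C) = asin(6/33) = 10.4757°
wrap1 = π − 2β = 159.0486°
wrap2 = π + 2β = 200.9514°

wrap1=159.05_deg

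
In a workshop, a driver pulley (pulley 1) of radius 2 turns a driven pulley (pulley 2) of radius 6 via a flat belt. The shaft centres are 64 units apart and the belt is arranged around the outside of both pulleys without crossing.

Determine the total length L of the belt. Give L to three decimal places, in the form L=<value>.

open belt: β = asin((r2−r1)/C) = asin(4/64) = 3.5833°
wrap1 = π − 2β = 172.8334°
wrap2 = π + 2β = 187.1666°
tangent length = C·cosβ = 63.8749
L = r1·wrap1 + r2·wrap2 + 2·C·cosβ = 2·3.0165 + 6·3.2667 + 2·63.8749 = 153.3828

L=153.383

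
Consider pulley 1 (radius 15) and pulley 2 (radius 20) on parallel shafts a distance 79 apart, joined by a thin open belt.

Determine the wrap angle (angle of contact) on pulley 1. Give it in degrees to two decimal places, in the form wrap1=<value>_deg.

wrap1=172.74_deg

open belt: β = asin((r2−r1)/C) = asin(5/79) = 3.6287°
wrap1 = π − 2β = 172.7425°
wrap2 = π + 2β = 187.2575°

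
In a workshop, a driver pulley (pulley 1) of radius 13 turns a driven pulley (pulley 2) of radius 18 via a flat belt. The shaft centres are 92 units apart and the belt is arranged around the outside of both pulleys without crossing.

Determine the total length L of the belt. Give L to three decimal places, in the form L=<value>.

L=281.661

open belt: β = asin((r2−r1)/C) = asin(5/92) = 3.1154°
wrap1 = π − 2β = 173.7691°
wrap2 = π + 2β = 186.2309°
tangent length = C·cosβ = 91.8640
L = r1·wrap1 + r2·wrap2 + 2·C·cosβ = 13·3.0328 + 18·3.2503 + 2·91.8640 = 281.6612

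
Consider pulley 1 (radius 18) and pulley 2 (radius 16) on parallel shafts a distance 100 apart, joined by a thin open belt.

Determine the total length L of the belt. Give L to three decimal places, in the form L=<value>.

L=306.854

open belt: β = asin((r2−r1)/C) = asin(-2/100) = -1.1460°
wrap1 = π − 2β = 182.2920°
wrap2 = π + 2β = 177.7080°
tangent length = C·cosβ = 99.9800
L = r1·wrap1 + r2·wrap2 + 2·C·cosβ = 18·3.1816 + 16·3.1016 + 2·99.9800 = 306.8542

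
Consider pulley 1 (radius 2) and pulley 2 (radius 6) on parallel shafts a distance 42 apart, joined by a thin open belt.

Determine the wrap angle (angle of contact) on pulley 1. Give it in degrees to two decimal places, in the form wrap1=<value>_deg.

open belt: β = asin((r2−r1)/C) = asin(4/42) = 5.4650°
wrap1 = π − 2β = 169.0700°
wrap2 = π + 2β = 190.9300°

wrap1=169.07_deg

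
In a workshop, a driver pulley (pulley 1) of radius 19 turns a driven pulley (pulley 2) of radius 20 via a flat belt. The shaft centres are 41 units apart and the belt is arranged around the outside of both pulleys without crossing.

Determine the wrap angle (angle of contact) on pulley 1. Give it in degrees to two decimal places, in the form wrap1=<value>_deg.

wrap1=177.20_deg

open belt: β = asin((r2−r1)/C) = asin(1/41) = 1.3976°
wrap1 = π − 2β = 177.2048°
wrap2 = π + 2β = 182.7952°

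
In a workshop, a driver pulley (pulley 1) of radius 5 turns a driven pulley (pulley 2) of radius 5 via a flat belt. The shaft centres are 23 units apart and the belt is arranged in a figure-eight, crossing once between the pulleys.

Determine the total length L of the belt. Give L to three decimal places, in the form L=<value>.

L=81.836

crossed belt: β = asin((r1+r2)/C) = asin(10/23) = 25.7715°
wrap1 = wrap2 = π + 2β = 231.5429°
tangent length = C·cosβ = 20.7123
L = (r1+r2)·wrap + 2·C·cosβ = 10·4.0412 + 2·20.7123 = 81.8365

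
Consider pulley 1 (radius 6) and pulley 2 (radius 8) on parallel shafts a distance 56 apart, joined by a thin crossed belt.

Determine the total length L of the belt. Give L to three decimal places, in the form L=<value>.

crossed belt: β = asin((r1+r2)/C) = asin(14/56) = 14.4775°
wrap1 = wrap2 = π + 2β = 208.9550°
tangent length = C·cosβ = 54.2218
L = (r1+r2)·wrap + 2·C·cosβ = 14·3.6470 + 2·54.2218 = 159.5009

L=159.501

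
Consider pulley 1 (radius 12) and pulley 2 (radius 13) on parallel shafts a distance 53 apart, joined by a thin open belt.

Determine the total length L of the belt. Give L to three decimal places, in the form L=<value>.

L=184.559

open belt: β = asin((r2−r1)/C) = asin(1/53) = 1.0811°
wrap1 = π − 2β = 177.8378°
wrap2 = π + 2β = 182.1622°
tangent length = C·cosβ = 52.9906
L = r1·wrap1 + r2·wrap2 + 2·C·cosβ = 12·3.1039 + 13·3.1793 + 2·52.9906 = 184.5587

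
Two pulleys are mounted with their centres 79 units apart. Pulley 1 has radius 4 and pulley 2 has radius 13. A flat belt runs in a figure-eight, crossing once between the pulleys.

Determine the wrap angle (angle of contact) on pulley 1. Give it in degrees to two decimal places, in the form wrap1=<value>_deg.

crossed belt: β = asin((r1+r2)/C) = asin(17/79) = 12.4267°
wrap1 = wrap2 = π + 2β = 204.8533°

wrap1=204.85_deg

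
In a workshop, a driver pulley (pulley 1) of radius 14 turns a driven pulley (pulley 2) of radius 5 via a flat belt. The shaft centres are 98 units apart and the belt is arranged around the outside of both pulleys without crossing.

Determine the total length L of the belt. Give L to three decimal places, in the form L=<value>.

L=256.517

open belt: β = asin((r2−r1)/C) = asin(-9/98) = -5.2693°
wrap1 = π − 2β = 190.5386°
wrap2 = π + 2β = 169.4614°
tangent length = C·cosβ = 97.5859
L = r1·wrap1 + r2·wrap2 + 2·C·cosβ = 14·3.3255 + 5·2.9577 + 2·97.5859 = 256.5174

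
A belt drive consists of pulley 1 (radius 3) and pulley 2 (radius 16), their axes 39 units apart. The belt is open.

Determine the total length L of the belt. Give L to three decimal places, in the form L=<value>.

L=142.065

open belt: β = asin((r2−r1)/C) = asin(13/39) = 19.4712°
wrap1 = π − 2β = 141.0576°
wrap2 = π + 2β = 218.9424°
tangent length = C·cosβ = 36.7696
L = r1·wrap1 + r2·wrap2 + 2·C·cosβ = 3·2.4619 + 16·3.8213 + 2·36.7696 = 142.0651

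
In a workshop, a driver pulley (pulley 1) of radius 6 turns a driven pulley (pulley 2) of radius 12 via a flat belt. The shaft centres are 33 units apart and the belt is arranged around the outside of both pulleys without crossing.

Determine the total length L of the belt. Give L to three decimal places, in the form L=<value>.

open belt: β = asin((r2−r1)/C) = asin(6/33) = 10.4757°
wrap1 = π − 2β = 159.0486°
wrap2 = π + 2β = 200.9514°
tangent length = C·cosβ = 32.4500
L = r1·wrap1 + r2·wrap2 + 2·C·cosβ = 6·2.7759 + 12·3.5073 + 2·32.4500 = 123.6426

L=123.643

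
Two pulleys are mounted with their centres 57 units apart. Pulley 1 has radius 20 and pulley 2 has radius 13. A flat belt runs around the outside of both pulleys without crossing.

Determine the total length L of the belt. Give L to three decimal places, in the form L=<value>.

open belt: β = asin((r2−r1)/C) = asin(-7/57) = -7.0541°
wrap1 = π − 2β = 194.1083°
wrap2 = π + 2β = 165.8917°
tangent length = C·cosβ = 56.5685
L = r1·wrap1 + r2·wrap2 + 2·C·cosβ = 20·3.3878 + 13·2.8954 + 2·56.5685 = 218.5333

L=218.533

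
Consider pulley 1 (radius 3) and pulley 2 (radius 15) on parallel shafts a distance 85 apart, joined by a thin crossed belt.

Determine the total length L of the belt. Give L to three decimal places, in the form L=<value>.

crossed belt: β = asin((r1+r2)/C) = asin(18/85) = 12.2258°
wrap1 = wrap2 = π + 2β = 204.4516°
tangent length = C·cosβ = 83.0723
L = (r1+r2)·wrap + 2·C·cosβ = 18·3.5684 + 2·83.0723 = 230.3749

L=230.375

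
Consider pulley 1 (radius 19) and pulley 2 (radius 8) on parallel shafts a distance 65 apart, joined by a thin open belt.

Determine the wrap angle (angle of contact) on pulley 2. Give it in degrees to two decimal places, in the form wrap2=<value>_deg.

wrap2=160.51_deg

open belt: β = asin((r2−r1)/C) = asin(-11/65) = -9.7431°
wrap1 = π − 2β = 199.4862°
wrap2 = π + 2β = 160.5138°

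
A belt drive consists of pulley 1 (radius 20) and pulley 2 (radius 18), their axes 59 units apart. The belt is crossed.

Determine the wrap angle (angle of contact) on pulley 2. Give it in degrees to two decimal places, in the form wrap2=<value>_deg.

crossed belt: β = asin((r1+r2)/C) = asin(38/59) = 40.0958°
wrap1 = wrap2 = π + 2β = 260.1916°

wrap2=260.19_deg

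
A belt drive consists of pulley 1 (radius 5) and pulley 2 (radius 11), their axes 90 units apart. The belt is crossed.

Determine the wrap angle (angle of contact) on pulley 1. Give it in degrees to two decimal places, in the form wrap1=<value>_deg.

wrap1=200.48_deg

crossed belt: β = asin((r1+r2)/C) = asin(16/90) = 10.2403°
wrap1 = wrap2 = π + 2β = 200.4807°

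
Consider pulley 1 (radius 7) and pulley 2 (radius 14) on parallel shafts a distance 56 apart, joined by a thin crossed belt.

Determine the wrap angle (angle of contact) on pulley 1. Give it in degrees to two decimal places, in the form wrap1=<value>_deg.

wrap1=224.05_deg

crossed belt: β = asin((r1+r2)/C) = asin(21/56) = 22.0243°
wrap1 = wrap2 = π + 2β = 224.0486°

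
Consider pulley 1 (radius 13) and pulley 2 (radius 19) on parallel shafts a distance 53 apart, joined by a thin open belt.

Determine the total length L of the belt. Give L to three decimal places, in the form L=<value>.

open belt: β = asin((r2−r1)/C) = asin(6/53) = 6.5002°
wrap1 = π − 2β = 166.9995°
wrap2 = π + 2β = 193.0005°
tangent length = C·cosβ = 52.6593
L = r1·wrap1 + r2·wrap2 + 2·C·cosβ = 13·2.9147 + 19·3.3685 + 2·52.6593 = 207.2109

L=207.211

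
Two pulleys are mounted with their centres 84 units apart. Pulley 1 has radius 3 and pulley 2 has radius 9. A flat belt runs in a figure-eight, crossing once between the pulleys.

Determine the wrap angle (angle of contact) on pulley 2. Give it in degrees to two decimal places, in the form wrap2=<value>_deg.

wrap2=196.43_deg

crossed belt: β = asin((r1+r2)/C) = asin(12/84) = 8.2132°
wrap1 = wrap2 = π + 2β = 196.4264°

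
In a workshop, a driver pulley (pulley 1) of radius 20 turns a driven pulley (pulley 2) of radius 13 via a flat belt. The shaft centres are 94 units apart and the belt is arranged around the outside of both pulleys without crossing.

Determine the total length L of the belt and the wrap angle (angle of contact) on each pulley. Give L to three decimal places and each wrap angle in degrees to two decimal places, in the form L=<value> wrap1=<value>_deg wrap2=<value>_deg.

L=292.194 wrap1=188.54_deg wrap2=171.46_deg

open belt: β = asin((r2−r1)/C) = asin(-7/94) = -4.2707°
wrap1 = π − 2β = 188.5413°
wrap2 = π + 2β = 171.4587°
tangent length = C·cosβ = 93.7390
L = r1·wrap1 + r2·wrap2 + 2·C·cosβ = 20·3.2907 + 13·2.9925 + 2·93.7390 = 292.1941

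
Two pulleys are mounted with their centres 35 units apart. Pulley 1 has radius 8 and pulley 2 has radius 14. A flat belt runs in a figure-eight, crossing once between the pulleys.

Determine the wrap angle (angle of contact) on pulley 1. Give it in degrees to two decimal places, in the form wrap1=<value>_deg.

wrap1=257.89_deg

crossed belt: β = asin((r1+r2)/C) = asin(22/35) = 38.9448°
wrap1 = wrap2 = π + 2β = 257.8896°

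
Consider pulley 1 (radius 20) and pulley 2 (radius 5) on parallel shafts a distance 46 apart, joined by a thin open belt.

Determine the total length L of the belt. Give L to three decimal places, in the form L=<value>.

open belt: β = asin((r2−r1)/C) = asin(-15/46) = -19.0314°
wrap1 = π − 2β = 218.0629°
wrap2 = π + 2β = 141.9371°
tangent length = C·cosβ = 43.4856
L = r1·wrap1 + r2·wrap2 + 2·C·cosβ = 20·3.8059 + 5·2.4773 + 2·43.4856 = 175.4759

L=175.476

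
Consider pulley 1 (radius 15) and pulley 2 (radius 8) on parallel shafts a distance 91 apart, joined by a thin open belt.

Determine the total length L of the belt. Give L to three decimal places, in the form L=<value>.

open belt: β = asin((r2−r1)/C) = asin(-7/91) = -4.4117°
wrap1 = π − 2β = 188.8235°
wrap2 = π + 2β = 171.1765°
tangent length = C·cosβ = 90.7304
L = r1·wrap1 + r2·wrap2 + 2·C·cosβ = 15·3.2956 + 8·2.9876 + 2·90.7304 = 254.7954

L=254.795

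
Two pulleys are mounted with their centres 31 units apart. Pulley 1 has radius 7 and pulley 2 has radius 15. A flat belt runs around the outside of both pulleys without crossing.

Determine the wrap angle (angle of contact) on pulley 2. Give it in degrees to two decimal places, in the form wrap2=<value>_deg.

wrap2=209.91_deg

open belt: β = asin((r2−r1)/C) = asin(8/31) = 14.9552°
wrap1 = π − 2β = 150.0895°
wrap2 = π + 2β = 209.9105°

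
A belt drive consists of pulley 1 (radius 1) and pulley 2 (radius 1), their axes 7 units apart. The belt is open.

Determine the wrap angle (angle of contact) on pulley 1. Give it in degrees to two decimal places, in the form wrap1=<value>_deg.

open belt: β = asin((r2−r1)/C) = asin(0/7) = 0.0000°
wrap1 = π − 2β = 180.0000°
wrap2 = π + 2β = 180.0000°

wrap1=180.00_deg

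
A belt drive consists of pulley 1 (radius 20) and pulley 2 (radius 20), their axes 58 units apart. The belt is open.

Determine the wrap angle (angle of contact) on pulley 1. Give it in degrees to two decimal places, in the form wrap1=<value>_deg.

open belt: β = asin((r2−r1)/C) = asin(0/58) = 0.0000°
wrap1 = π − 2β = 180.0000°
wrap2 = π + 2β = 180.0000°

wrap1=180.00_deg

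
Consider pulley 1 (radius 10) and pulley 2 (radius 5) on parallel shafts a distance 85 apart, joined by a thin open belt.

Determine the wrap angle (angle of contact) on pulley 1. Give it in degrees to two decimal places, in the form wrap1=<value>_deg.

wrap1=186.74_deg

open belt: β = asin((r2−r1)/C) = asin(-5/85) = -3.3723°
wrap1 = π − 2β = 186.7446°
wrap2 = π + 2β = 173.2554°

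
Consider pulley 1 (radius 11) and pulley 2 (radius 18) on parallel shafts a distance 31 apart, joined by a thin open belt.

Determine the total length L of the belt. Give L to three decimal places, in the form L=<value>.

L=154.694

open belt: β = asin((r2−r1)/C) = asin(7/31) = 13.0503°
wrap1 = π − 2β = 153.8994°
wrap2 = π + 2β = 206.1006°
tangent length = C·cosβ = 30.1993
L = r1·wrap1 + r2·wrap2 + 2·C·cosβ = 11·2.6861 + 18·3.5971 + 2·30.1993 = 154.6937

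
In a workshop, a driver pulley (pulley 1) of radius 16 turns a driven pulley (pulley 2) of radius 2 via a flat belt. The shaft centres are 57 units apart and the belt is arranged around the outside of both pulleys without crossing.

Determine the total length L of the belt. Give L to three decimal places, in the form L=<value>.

L=174.005

open belt: β = asin((r2−r1)/C) = asin(-14/57) = -14.2181°
wrap1 = π − 2β = 208.4362°
wrap2 = π + 2β = 151.5638°
tangent length = C·cosβ = 55.2540
L = r1·wrap1 + r2·wrap2 + 2·C·cosβ = 16·3.6379 + 2·2.6453 + 2·55.2540 = 174.0049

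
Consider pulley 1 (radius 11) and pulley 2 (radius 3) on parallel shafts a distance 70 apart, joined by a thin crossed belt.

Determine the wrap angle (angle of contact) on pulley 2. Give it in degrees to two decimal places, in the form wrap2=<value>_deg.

crossed belt: β = asin((r1+r2)/C) = asin(14/70) = 11.5370°
wrap1 = wrap2 = π + 2β = 203.0739°

wrap2=203.07_deg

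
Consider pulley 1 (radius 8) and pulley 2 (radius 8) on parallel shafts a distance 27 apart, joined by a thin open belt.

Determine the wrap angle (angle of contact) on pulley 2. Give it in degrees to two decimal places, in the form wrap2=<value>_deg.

wrap2=180.00_deg

open belt: β = asin((r2−r1)/C) = asin(0/27) = 0.0000°
wrap1 = π − 2β = 180.0000°
wrap2 = π + 2β = 180.0000°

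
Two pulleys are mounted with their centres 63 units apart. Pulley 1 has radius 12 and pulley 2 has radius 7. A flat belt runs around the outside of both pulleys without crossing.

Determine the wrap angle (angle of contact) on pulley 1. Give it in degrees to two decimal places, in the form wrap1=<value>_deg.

open belt: β = asin((r2−r1)/C) = asin(-5/63) = -4.5521°
wrap1 = π − 2β = 189.1041°
wrap2 = π + 2β = 170.8959°

wrap1=189.10_deg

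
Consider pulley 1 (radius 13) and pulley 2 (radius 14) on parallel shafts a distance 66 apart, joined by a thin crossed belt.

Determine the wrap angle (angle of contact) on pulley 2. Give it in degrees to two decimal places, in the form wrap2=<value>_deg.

crossed belt: β = asin((r1+r2)/C) = asin(27/66) = 24.1477°
wrap1 = wrap2 = π + 2β = 228.2955°

wrap2=228.30_deg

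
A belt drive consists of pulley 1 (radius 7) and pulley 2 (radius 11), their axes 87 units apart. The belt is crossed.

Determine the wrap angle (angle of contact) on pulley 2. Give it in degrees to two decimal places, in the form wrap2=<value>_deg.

wrap2=203.88_deg

crossed belt: β = asin((r1+r2)/C) = asin(18/87) = 11.9405°
wrap1 = wrap2 = π + 2β = 203.8811°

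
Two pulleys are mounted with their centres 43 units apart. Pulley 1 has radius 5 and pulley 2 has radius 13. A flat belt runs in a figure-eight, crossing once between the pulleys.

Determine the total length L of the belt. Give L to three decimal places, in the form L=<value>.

crossed belt: β = asin((r1+r2)/C) = asin(18/43) = 24.7465°
wrap1 = wrap2 = π + 2β = 229.4930°
tangent length = C·cosβ = 39.0512
L = (r1+r2)·wrap + 2·C·cosβ = 18·4.0054 + 2·39.0512 = 150.1999

L=150.200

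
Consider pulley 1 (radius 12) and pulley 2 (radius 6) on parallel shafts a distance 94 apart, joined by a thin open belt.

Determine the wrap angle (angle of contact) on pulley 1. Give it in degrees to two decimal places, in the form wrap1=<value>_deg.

wrap1=187.32_deg

open belt: β = asin((r2−r1)/C) = asin(-6/94) = -3.6597°
wrap1 = π − 2β = 187.3193°
wrap2 = π + 2β = 172.6807°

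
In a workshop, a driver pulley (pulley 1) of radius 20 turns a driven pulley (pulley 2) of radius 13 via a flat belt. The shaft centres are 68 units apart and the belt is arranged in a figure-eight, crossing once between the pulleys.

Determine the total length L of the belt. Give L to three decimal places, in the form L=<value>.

L=256.026

crossed belt: β = asin((r1+r2)/C) = asin(33/68) = 29.0317°
wrap1 = wrap2 = π + 2β = 238.0635°
tangent length = C·cosβ = 59.4559
L = (r1+r2)·wrap + 2·C·cosβ = 33·4.1550 + 2·59.4559 = 256.0265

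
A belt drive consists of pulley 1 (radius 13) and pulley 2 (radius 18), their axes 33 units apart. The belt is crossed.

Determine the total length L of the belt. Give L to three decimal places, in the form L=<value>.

L=195.710

crossed belt: β = asin((r1+r2)/C) = asin(31/33) = 69.9500°
wrap1 = wrap2 = π + 2β = 319.9000°
tangent length = C·cosβ = 11.3137
L = (r1+r2)·wrap + 2·C·cosβ = 31·5.5833 + 2·11.3137 = 195.7100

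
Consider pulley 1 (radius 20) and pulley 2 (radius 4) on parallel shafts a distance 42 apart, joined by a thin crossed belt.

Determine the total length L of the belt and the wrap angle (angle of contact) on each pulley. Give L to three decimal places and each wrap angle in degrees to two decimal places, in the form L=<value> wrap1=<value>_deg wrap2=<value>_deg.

L=173.529 wrap1=249.70_deg wrap2=249.70_deg

crossed belt: β = asin((r1+r2)/C) = asin(24/42) = 34.8499°
wrap1 = wrap2 = π + 2β = 249.6998°
tangent length = C·cosβ = 34.4674
L = (r1+r2)·wrap + 2·C·cosβ = 24·4.3581 + 2·34.4674 = 173.5288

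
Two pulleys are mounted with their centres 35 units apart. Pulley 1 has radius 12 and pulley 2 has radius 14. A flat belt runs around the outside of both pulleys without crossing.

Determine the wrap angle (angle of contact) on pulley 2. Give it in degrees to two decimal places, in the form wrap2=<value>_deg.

open belt: β = asin((r2−r1)/C) = asin(2/35) = 3.2758°
wrap1 = π − 2β = 173.4483°
wrap2 = π + 2β = 186.5517°

wrap2=186.55_deg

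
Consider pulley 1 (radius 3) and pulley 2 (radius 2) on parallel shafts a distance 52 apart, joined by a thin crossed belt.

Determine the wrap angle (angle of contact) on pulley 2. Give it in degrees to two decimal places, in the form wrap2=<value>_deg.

wrap2=191.04_deg

crossed belt: β = asin((r1+r2)/C) = asin(5/52) = 5.5177°
wrap1 = wrap2 = π + 2β = 191.0355°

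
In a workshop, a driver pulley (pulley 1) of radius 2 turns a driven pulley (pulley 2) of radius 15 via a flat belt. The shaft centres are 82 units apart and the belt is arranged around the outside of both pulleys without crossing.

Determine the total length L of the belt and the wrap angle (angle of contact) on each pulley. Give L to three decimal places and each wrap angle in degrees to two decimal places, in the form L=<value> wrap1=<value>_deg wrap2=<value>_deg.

L=219.472 wrap1=161.76_deg wrap2=198.24_deg

open belt: β = asin((r2−r1)/C) = asin(13/82) = 9.1220°
wrap1 = π − 2β = 161.7561°
wrap2 = π + 2β = 198.2439°
tangent length = C·cosβ = 80.9630
L = r1·wrap1 + r2·wrap2 + 2·C·cosβ = 2·2.8232 + 15·3.4600 + 2·80.9630 = 219.4724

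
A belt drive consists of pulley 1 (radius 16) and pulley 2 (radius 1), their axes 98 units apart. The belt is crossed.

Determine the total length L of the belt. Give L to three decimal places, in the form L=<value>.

L=252.364

crossed belt: β = asin((r1+r2)/C) = asin(17/98) = 9.9896°
wrap1 = wrap2 = π + 2β = 199.9792°
tangent length = C·cosβ = 96.5142
L = (r1+r2)·wrap + 2·C·cosβ = 17·3.4903 + 2·96.5142 = 252.3635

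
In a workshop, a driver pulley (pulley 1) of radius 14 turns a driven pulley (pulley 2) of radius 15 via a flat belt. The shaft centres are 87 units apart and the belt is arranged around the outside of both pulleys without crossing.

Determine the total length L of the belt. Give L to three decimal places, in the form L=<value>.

open belt: β = asin((r2−r1)/C) = asin(1/87) = 0.6586°
wrap1 = π − 2β = 178.6828°
wrap2 = π + 2β = 181.3172°
tangent length = C·cosβ = 86.9943
L = r1·wrap1 + r2·wrap2 + 2·C·cosβ = 14·3.1186 + 15·3.1646 + 2·86.9943 = 265.1177

L=265.118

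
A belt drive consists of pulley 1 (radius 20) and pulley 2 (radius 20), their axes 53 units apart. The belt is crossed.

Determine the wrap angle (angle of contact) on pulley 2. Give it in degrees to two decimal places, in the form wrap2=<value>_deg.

crossed belt: β = asin((r1+r2)/C) = asin(40/53) = 49.0006°
wrap1 = wrap2 = π + 2β = 278.0013°

wrap2=278.00_deg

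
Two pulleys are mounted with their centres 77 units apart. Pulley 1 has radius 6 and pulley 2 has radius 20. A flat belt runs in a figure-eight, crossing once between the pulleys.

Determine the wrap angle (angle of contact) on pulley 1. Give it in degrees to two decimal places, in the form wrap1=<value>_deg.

crossed belt: β = asin((r1+r2)/C) = asin(26/77) = 19.7345°
wrap1 = wrap2 = π + 2β = 219.4690°

wrap1=219.47_deg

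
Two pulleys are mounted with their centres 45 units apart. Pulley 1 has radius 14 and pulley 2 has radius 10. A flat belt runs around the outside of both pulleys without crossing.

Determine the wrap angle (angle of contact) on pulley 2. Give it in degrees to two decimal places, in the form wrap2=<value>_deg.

wrap2=169.80_deg

open belt: β = asin((r2−r1)/C) = asin(-4/45) = -5.0997°
wrap1 = π − 2β = 190.1994°
wrap2 = π + 2β = 169.8006°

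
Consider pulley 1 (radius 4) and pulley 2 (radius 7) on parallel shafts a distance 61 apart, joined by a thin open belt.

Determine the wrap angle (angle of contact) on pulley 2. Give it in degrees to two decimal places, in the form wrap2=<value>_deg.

wrap2=185.64_deg

open belt: β = asin((r2−r1)/C) = asin(3/61) = 2.8190°
wrap1 = π − 2β = 174.3621°
wrap2 = π + 2β = 185.6379°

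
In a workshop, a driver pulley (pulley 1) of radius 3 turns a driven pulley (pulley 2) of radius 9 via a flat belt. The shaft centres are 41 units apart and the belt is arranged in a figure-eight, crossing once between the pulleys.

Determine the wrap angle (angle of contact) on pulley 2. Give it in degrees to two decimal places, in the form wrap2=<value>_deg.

wrap2=214.04_deg

crossed belt: β = asin((r1+r2)/C) = asin(12/41) = 17.0186°
wrap1 = wrap2 = π + 2β = 214.0373°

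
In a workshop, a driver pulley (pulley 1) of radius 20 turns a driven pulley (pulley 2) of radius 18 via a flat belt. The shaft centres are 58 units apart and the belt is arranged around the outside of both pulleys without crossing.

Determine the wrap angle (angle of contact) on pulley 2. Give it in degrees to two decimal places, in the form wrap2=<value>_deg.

open belt: β = asin((r2−r1)/C) = asin(-2/58) = -1.9761°
wrap1 = π − 2β = 183.9522°
wrap2 = π + 2β = 176.0478°

wrap2=176.05_deg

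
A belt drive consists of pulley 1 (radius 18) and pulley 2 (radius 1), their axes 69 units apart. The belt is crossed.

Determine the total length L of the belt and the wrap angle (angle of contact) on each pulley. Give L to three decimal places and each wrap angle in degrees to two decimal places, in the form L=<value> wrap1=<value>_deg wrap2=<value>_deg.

crossed belt: β = asin((r1+r2)/C) = asin(19/69) = 15.9836°
wrap1 = wrap2 = π + 2β = 211.9672°
tangent length = C·cosβ = 66.3325
L = (r1+r2)·wrap + 2·C·cosβ = 19·3.6995 + 2·66.3325 = 202.9560

L=202.956 wrap1=211.97_deg wrap2=211.97_deg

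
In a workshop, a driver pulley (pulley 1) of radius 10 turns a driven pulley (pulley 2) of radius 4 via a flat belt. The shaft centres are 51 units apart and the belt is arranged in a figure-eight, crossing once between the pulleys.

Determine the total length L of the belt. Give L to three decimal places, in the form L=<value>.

L=149.850

crossed belt: β = asin((r1+r2)/C) = asin(14/51) = 15.9328°
wrap1 = wrap2 = π + 2β = 211.8656°
tangent length = C·cosβ = 49.0408
L = (r1+r2)·wrap + 2·C·cosβ = 14·3.6978 + 2·49.0408 = 149.8501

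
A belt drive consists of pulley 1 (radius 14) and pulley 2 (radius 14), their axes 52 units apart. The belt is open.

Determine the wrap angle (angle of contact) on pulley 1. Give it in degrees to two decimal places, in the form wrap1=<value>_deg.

wrap1=180.00_deg

open belt: β = asin((r2−r1)/C) = asin(0/52) = 0.0000°
wrap1 = π − 2β = 180.0000°
wrap2 = π + 2β = 180.0000°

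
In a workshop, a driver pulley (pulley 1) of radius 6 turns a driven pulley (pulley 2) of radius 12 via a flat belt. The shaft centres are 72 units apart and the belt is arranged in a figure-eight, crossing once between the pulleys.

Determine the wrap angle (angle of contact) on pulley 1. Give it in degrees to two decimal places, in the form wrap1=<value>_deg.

crossed belt: β = asin((r1+r2)/C) = asin(18/72) = 14.4775°
wrap1 = wrap2 = π + 2β = 208.9550°

wrap1=208.96_deg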